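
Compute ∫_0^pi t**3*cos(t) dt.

Integrate by parts 3 times (u = t^3, dv = cos(t) dt).
An antiderivative is F(t) = t**3*sin(t) + 3*t**2*cos(t) - 6*t*sin(t) - 6*cos(t).
Then F(pi) - F(0) = (6 - 3*pi**2) - (-6) = 12 - 3*pi**2.

12 - 3*pi**2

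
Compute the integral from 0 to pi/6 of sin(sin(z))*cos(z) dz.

Let u = sin(z), so du = cos(z) dz. When z = 0, u = 0; when z = pi/6, u = 1/2.
The integral becomes ∫ sin(u) du from 0 to 1/2, with antiderivative -cos(u).
Back in z: F(z) = -cos(sin(z)).
Then F(pi/6) - F(0) = (-cos(1/2)) - (-1) = 1 - cos(1/2).

1 - cos(1/2)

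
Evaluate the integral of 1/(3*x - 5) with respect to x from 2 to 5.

An antiderivative is F(x) = log(3*x - 5)/3.
Then F(5) - F(2) = (log(10)/3) - (0) = log(10)/3.

log(10)/3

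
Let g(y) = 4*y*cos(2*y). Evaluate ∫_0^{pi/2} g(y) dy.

Integrate by parts once (u = y, dv = 4*cos(2*y) dy).
An antiderivative is F(y) = 2*y*sin(2*y) + cos(2*y).
Then F(pi/2) - F(0) = (-1) - (1) = -2.

-2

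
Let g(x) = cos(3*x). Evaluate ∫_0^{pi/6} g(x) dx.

1/3

An antiderivative is F(x) = sin(3*x)/3.
Then F(pi/6) - F(0) = (1/3) - (0) = 1/3.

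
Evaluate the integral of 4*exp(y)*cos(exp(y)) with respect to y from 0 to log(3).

Let u = exp(y), so du = exp(y) dy. When y = 0, u = 1; when y = log(3), u = 3.
The integral becomes 4·∫ cos(u) du from 1 to 3, with antiderivative 4*sin(u).
Back in y: F(y) = 4*sin(exp(y)).
Then F(log(3)) - F(0) = (4*sin(3)) - (4*sin(1)) = -4*sin(1) + 4*sin(3).

-4*sin(1) + 4*sin(3)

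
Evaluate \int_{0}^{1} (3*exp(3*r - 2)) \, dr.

-(1 - exp(3))*exp(-2)

Let u = 3*r - 2, so du = 3 dr. When r = 0, u = -2; when r = 1, u = 1.
The integral becomes ∫ exp(u) du from -2 to 1, with antiderivative exp(u).
Back in r: F(r) = exp(3*r - 2).
Then F(1) - F(0) = (exp(1)) - (exp(-2)) = -(1 - exp(3))*exp(-2).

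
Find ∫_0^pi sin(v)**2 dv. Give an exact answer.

Use the identity sin^2(v) = (1 - cos(2*v))/2.
An antiderivative is F(v) = v/2 - sin(2*v)/4.
Then F(pi) - F(0) = (pi/2) - (0) = pi/2.

pi/2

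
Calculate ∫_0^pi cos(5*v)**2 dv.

pi/2

Use the identity cos^2(5*v) = (1 + cos(10*v))/2.
An antiderivative is F(v) = v/2 + sin(10*v)/20.
Then F(pi) - F(0) = (pi/2) - (0) = pi/2.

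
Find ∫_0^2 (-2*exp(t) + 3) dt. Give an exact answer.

An antiderivative is F(t) = 3*t - 2*exp(t).
Then F(2) - F(0) = (6 - 2*exp(2)) - (-2) = 8 - 2*exp(2).

8 - 2*exp(2)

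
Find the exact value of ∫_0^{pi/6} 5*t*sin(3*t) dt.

Integrate by parts once (u = t, dv = 5*sin(3*t) dt).
An antiderivative is F(t) = -5*t*cos(3*t)/3 + 5*sin(3*t)/9.
Then F(pi/6) - F(0) = (5/9) - (0) = 5/9.

5/9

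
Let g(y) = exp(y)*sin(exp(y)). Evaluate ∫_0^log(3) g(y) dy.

cos(1) - cos(3)

Let u = exp(y), so du = exp(y) dy. When y = 0, u = 1; when y = log(3), u = 3.
The integral becomes ∫ sin(u) du from 1 to 3, with antiderivative -cos(u).
Back in y: F(y) = -cos(exp(y)).
Then F(log(3)) - F(0) = (-cos(3)) - (-cos(1)) = cos(1) - cos(3).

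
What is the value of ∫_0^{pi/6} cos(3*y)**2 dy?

Use the identity cos^2(3*y) = (1 + cos(6*y))/2.
An antiderivative is F(y) = y/2 + sin(6*y)/12.
Then F(pi/6) - F(0) = (pi/12) - (0) = pi/12.

pi/12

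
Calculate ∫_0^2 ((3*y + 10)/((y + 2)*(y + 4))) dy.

Factor the denominator: y**2 + 6*y + 8 = (y + 4)(y + 2).
Partial fractions: (3*y + 10)/((y + 2)*(y + 4)) = 1/(y + 4) + 2/(y + 2).
An antiderivative is F(y) = 2*log(y + 2) + log(y + 4).
Then F(2) - F(0) = (log(96)) - (log(16)) = log(6).

log(6)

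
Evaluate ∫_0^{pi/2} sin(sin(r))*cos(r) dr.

1 - cos(1)

Let u = sin(r), so du = cos(r) dr. When r = 0, u = 0; when r = pi/2, u = 1.
The integral becomes ∫ sin(u) du from 0 to 1, with antiderivative -cos(u).
Back in r: F(r) = -cos(sin(r)).
Then F(pi/2) - F(0) = (-cos(1)) - (-1) = 1 - cos(1).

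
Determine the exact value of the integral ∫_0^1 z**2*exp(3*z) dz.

-2/27 + 5*exp(3)/27

Integrate by parts twice (u = z^2, dv = exp(3*z) dz).
An antiderivative is F(z) = (9*z**2 - 6*z + 2)*exp(3*z)/27.
Then F(1) - F(0) = (5*exp(3)/27) - (2/27) = -2/27 + 5*exp(3)/27.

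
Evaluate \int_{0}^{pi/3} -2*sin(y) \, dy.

An antiderivative is F(y) = 2*cos(y).
Then F(pi/3) - F(0) = (1) - (2) = -1.

-1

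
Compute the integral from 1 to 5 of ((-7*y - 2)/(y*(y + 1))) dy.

Factor the denominator: y**2 + y = (y + 1)y.
Partial fractions: (-7*y - 2)/(y*(y + 1)) = -5/(y + 1) - 2/y.
An antiderivative is F(y) = -2*log(y) - 5*log(y + 1).
Then F(5) - F(1) = (-5*log(3) - 5*log(2) - 2*log(5)) - (-log(32)) = -5*log(3) - 2*log(5).

-5*log(3) - 2*log(5)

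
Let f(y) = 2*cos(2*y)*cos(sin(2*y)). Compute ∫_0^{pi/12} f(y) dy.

sin(1/2)

Let u = sin(2*y), so du = 2*cos(2*y) dy. When y = 0, u = 0; when y = pi/12, u = 1/2.
The integral becomes ∫ cos(u) du from 0 to 1/2, with antiderivative sin(u).
Back in y: F(y) = sin(sin(2*y)).
Then F(pi/12) - F(0) = (sin(1/2)) - (0) = sin(1/2).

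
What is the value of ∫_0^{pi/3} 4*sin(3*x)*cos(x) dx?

9/4

Use the identity sin(3*x)cos(x) = [sin(4*x) + sin(2*x)]/2.
An antiderivative is F(x) = -cos(2*x) - cos(4*x)/2.
Then F(pi/3) - F(0) = (3/4) - (-3/2) = 9/4.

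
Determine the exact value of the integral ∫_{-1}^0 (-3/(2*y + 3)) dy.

-3*log(3)/2

An antiderivative is F(y) = -3*log(2*y + 3)/2.
Then F(0) - F(-1) = (-3*log(3)/2) - (0) = -3*log(3)/2.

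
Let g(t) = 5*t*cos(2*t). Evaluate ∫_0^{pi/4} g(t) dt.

Integrate by parts once (u = t, dv = 5*cos(2*t) dt).
An antiderivative is F(t) = 5*t*sin(2*t)/2 + 5*cos(2*t)/4.
Then F(pi/4) - F(0) = (5*pi/8) - (5/4) = -5/4 + 5*pi/8.

-5/4 + 5*pi/8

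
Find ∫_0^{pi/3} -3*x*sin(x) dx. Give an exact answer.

-3*sqrt(3)/2 + pi/2

Integrate by parts once (u = x, dv = -3*sin(x) dx).
An antiderivative is F(x) = 3*x*cos(x) - 3*sin(x).
Then F(pi/3) - F(0) = (-3*sqrt(3)/2 + pi/2) - (0) = -3*sqrt(3)/2 + pi/2.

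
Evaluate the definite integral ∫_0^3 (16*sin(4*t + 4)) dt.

4*cos(4) - 4*cos(16)

Let u = 4*t + 4, so du = 4 dt. When t = 0, u = 4; when t = 3, u = 16.
The integral becomes 4·∫ sin(u) du from 4 to 16, with antiderivative -4*cos(u).
Back in t: F(t) = -4*cos(4*t + 4).
Then F(3) - F(0) = (-4*cos(16)) - (-4*cos(4)) = 4*cos(4) - 4*cos(16).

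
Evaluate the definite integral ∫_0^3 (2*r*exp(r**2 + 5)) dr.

Let u = r**2 + 5, so du = 2*r dr. When r = 0, u = 5; when r = 3, u = 14.
The integral becomes ∫ exp(u) du from 5 to 14, with antiderivative exp(u).
Back in r: F(r) = exp(r**2 + 5).
Then F(3) - F(0) = (exp(14)) - (exp(5)) = -exp(5) + exp(14).

-exp(5) + exp(14)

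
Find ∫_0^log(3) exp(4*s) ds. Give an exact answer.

Let u = exp(s), so du = exp(s) ds. When s = 0, u = 1; when s = log(3), u = 3.
The integral becomes ∫ u**3 du from 1 to 3, with antiderivative u**4/4.
Back in s: F(s) = exp(4*s)/4.
Then F(log(3)) - F(0) = (81/4) - (1/4) = 20.

20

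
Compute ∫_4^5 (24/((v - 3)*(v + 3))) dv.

Factor the denominator: v**2 - 9 = (v + 3)(v - 3).
Partial fractions: 24/((v - 3)*(v + 3)) = -4/(v + 3) + 4/(v - 3).
An antiderivative is F(v) = 4*log(v - 3) - 4*log(v + 3).
Then F(5) - F(4) = (-8*log(2)) - (-4*log(7)) = -8*log(2) + 4*log(7).

-8*log(2) + 4*log(7)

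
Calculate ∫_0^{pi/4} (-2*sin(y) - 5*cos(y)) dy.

An antiderivative is F(y) = -5*sin(y) + 2*cos(y).
Then F(pi/4) - F(0) = (-3*sqrt(2)/2) - (2) = -3*sqrt(2)/2 - 2.

-3*sqrt(2)/2 - 2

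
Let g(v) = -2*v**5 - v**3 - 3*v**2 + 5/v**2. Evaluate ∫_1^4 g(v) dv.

-1488

By the power rule, an antiderivative is F(v) = -v**6/3 - v**4/4 - v**3 - 5/v.
Then F(4) - F(1) = (-17935/12) - (-79/12) = -1488.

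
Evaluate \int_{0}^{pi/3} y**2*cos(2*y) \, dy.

-pi/12 - sqrt(3)/8 + sqrt(3)*pi**2/36

Integrate by parts twice (u = y^2, dv = cos(2*y) dy).
An antiderivative is F(y) = y**2*sin(2*y)/2 + y*cos(2*y)/2 - sin(2*y)/4.
Then F(pi/3) - F(0) = (-pi/12 - sqrt(3)/8 + sqrt(3)*pi**2/36) - (0) = -pi/12 - sqrt(3)/8 + sqrt(3)*pi**2/36.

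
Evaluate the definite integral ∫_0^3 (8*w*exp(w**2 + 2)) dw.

-4*(1 - exp(9))*exp(2)

Let u = w**2 + 2, so du = 2*w dw. When w = 0, u = 2; when w = 3, u = 11.
The integral becomes 4·∫ exp(u) du from 2 to 11, with antiderivative 4*exp(u).
Back in w: F(w) = 4*exp(w**2 + 2).
Then F(3) - F(0) = (4*exp(11)) - (4*exp(2)) = -4*(1 - exp(9))*exp(2).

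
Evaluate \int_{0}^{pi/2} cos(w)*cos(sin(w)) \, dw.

sin(1)

Let u = sin(w), so du = cos(w) dw. When w = 0, u = 0; when w = pi/2, u = 1.
The integral becomes ∫ cos(u) du from 0 to 1, with antiderivative sin(u).
Back in w: F(w) = sin(sin(w)).
Then F(pi/2) - F(0) = (sin(1)) - (0) = sin(1).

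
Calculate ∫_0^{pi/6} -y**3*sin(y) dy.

-sqrt(3)*pi/2 - pi**2/24 + sqrt(3)*pi**3/432 + 3

Integrate by parts 3 times (u = y^3, dv = -sin(y) dy).
An antiderivative is F(y) = y**3*cos(y) - 3*y**2*sin(y) - 6*y*cos(y) + 6*sin(y).
Then F(pi/6) - F(0) = (-sqrt(3)*pi/2 - pi**2/24 + sqrt(3)*pi**3/432 + 3) - (0) = -sqrt(3)*pi/2 - pi**2/24 + sqrt(3)*pi**3/432 + 3.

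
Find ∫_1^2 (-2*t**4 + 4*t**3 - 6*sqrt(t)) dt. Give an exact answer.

33/5 - 8*sqrt(2)

By the power rule, an antiderivative is F(t) = -2*t**5/5 + t**4 - 4*t**(3/2).
Then F(2) - F(1) = (16/5 - 8*sqrt(2)) - (-17/5) = 33/5 - 8*sqrt(2).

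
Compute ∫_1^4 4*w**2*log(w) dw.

-28 + 512*log(2)/3

Integrate by parts once (u = ln w, dv = 4*w**2 dw).
An antiderivative is F(w) = 4*w**3*(3*log(w) - 1)/9.
Then F(4) - F(1) = (-256/9 + 512*log(2)/3) - (-4/9) = -28 + 512*log(2)/3.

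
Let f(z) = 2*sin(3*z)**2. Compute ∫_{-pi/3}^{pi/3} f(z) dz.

2*pi/3

Use the identity sin^2(3*z) = (1 - cos(6*z))/2.
An antiderivative is F(z) = z - sin(6*z)/6.
Then F(pi/3) - F(-pi/3) = (pi/3) - (-pi/3) = 2*pi/3.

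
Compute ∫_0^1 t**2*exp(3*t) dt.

-2/27 + 5*exp(3)/27

Integrate by parts twice (u = t^2, dv = exp(3*t) dt).
An antiderivative is F(t) = (9*t**2 - 6*t + 2)*exp(3*t)/27.
Then F(1) - F(0) = (5*exp(3)/27) - (2/27) = -2/27 + 5*exp(3)/27.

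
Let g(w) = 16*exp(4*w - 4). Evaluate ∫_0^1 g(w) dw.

Let u = 4*w - 4, so du = 4 dw. When w = 0, u = -4; when w = 1, u = 0.
The integral becomes 4·∫ exp(u) du from -4 to 0, with antiderivative 4*exp(u).
Back in w: F(w) = 4*exp(4*w - 4).
Then F(1) - F(0) = (4) - (4*exp(-4)) = 4 - 4*exp(-4).

4 - 4*exp(-4)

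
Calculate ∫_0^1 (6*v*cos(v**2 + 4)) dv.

3*sin(5) - 3*sin(4)

Let u = v**2 + 4, so du = 2*v dv. When v = 0, u = 4; when v = 1, u = 5.
The integral becomes 3·∫ cos(u) du from 4 to 5, with antiderivative 3*sin(u).
Back in v: F(v) = 3*sin(v**2 + 4).
Then F(1) - F(0) = (3*sin(5)) - (3*sin(4)) = 3*sin(5) - 3*sin(4).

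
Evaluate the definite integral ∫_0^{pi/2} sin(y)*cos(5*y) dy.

1/6

Use the identity sin(y)cos(5*y) = [sin(6*y) + sin(-4*y)]/2.
An antiderivative is F(y) = cos(4*y)/8 - cos(6*y)/12.
Then F(pi/2) - F(0) = (5/24) - (1/24) = 1/6.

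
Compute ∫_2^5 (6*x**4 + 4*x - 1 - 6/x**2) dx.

18744/5

By the power rule, an antiderivative is F(x) = 6*x**5/5 + 2*x**2 - x + 6/x.
Then F(5) - F(2) = (18981/5) - (237/5) = 18744/5.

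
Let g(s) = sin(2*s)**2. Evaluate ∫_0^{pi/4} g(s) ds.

Use the identity sin^2(2*s) = (1 - cos(4*s))/2.
An antiderivative is F(s) = s/2 - sin(4*s)/8.
Then F(pi/4) - F(0) = (pi/8) - (0) = pi/8.

pi/8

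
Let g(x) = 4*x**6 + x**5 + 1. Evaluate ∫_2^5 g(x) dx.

By the power rule, an antiderivative is F(x) = 4*x**7/7 + x**6/6 + x.
Then F(5) - F(2) = (1984585/42) - (1802/21) = 660327/14.

660327/14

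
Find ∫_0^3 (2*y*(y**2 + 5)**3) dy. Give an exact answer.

37791/4

Let u = y**2 + 5, so du = 2*y dy. When y = 0, u = 5; when y = 3, u = 14.
The integral becomes ∫ u**3 du from 5 to 14, with antiderivative u**4/4.
Back in y: F(y) = (y**2 + 5)**4/4.
Then F(3) - F(0) = (9604) - (625/4) = 37791/4.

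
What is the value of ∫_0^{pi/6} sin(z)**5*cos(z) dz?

Let u = sin(z), so du = cos(z) dz. When z = 0, u = 0; when z = pi/6, u = 1/2.
The integral becomes ∫ u**5 du from 0 to 1/2, with antiderivative u**6/6.
Back in z: F(z) = sin(z)**6/6.
Then F(pi/6) - F(0) = (1/384) - (0) = 1/384.

1/384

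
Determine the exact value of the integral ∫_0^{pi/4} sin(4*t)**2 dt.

pi/8

Use the identity sin^2(4*t) = (1 - cos(8*t))/2.
An antiderivative is F(t) = t/2 - sin(8*t)/16.
Then F(pi/4) - F(0) = (pi/8) - (0) = pi/8.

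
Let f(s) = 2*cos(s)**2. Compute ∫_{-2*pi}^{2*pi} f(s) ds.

4*pi

Use the identity cos^2(s) = (1 + cos(2*s))/2.
An antiderivative is F(s) = s + sin(2*s)/2.
Then F(2*pi) - F(-2*pi) = (2*pi) - (-2*pi) = 4*pi.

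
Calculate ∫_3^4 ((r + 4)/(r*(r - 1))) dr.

-13*log(2) + 9*log(3)

Factor the denominator: r**2 - r = r(r - 1).
Partial fractions: (r + 4)/(r*(r - 1)) = -4/r + 5/(r - 1).
An antiderivative is F(r) = -4*log(r) + 5*log(r - 1).
Then F(4) - F(3) = (-8*log(2) + 5*log(3)) - (log(32/81)) = -13*log(2) + 9*log(3).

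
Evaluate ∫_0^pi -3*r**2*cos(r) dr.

6*pi

Integrate by parts twice (u = r^2, dv = -3*cos(r) dr).
An antiderivative is F(r) = -3*r**2*sin(r) - 6*r*cos(r) + 6*sin(r).
Then F(pi) - F(0) = (6*pi) - (0) = 6*pi.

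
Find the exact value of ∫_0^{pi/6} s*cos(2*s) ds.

-1/8 + sqrt(3)*pi/24

Integrate by parts once (u = s, dv = cos(2*s) ds).
An antiderivative is F(s) = s*sin(2*s)/2 + cos(2*s)/4.
Then F(pi/6) - F(0) = (1/8 + sqrt(3)*pi/24) - (1/4) = -1/8 + sqrt(3)*pi/24.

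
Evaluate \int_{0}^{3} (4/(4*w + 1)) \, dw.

log(13)

Let u = 4*w + 1, so du = 4 dw. When w = 0, u = 1; when w = 3, u = 13.
The integral becomes ∫ 1/u du from 1 to 13, with antiderivative log(u).
Back in w: F(w) = log(4*w + 1).
Then F(3) - F(0) = (log(13)) - (0) = log(13).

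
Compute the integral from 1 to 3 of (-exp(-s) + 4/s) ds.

An antiderivative is F(s) = 4*log(s) + exp(-s).
Then F(3) - F(1) = (exp(-3) + 4*log(3)) - (exp(-1)) = -exp(-1) + exp(-3) + 4*log(3).

-exp(-1) + exp(-3) + 4*log(3)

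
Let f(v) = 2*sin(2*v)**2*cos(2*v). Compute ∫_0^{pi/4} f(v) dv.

Let u = sin(2*v), so du = 2*cos(2*v) dv. When v = 0, u = 0; when v = pi/4, u = 1.
The integral becomes ∫ u**2 du from 0 to 1, with antiderivative u**3/3.
Back in v: F(v) = sin(2*v)**3/3.
Then F(pi/4) - F(0) = (1/3) - (0) = 1/3.

1/3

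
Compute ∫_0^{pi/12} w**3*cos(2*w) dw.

Integrate by parts 3 times (u = w^3, dv = cos(2*w) dw).
An antiderivative is F(w) = w**3*sin(2*w)/2 + 3*w**2*cos(2*w)/4 - 3*w*sin(2*w)/4 - 3*cos(2*w)/8.
Then F(pi/12) - F(0) = (-3*sqrt(3)/16 - pi/32 + pi**3/6912 + sqrt(3)*pi**2/384) - (-3/8) = -3*sqrt(3)/16 - pi/32 + pi**3/6912 + sqrt(3)*pi**2/384 + 3/8.

-3*sqrt(3)/16 - pi/32 + pi**3/6912 + sqrt(3)*pi**2/384 + 3/8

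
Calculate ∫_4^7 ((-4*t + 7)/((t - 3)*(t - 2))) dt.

-11*log(2) + log(5)

Factor the denominator: t**2 - 5*t + 6 = (t - 2)(t - 3).
Partial fractions: (-4*t + 7)/((t - 3)*(t - 2)) = 1/(t - 2) - 5/(t - 3).
An antiderivative is F(t) = -5*log(t - 3) + log(t - 2).
Then F(7) - F(4) = (-10*log(2) + log(5)) - (log(2)) = -11*log(2) + log(5).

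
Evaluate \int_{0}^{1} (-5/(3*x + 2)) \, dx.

An antiderivative is F(x) = -5*log(3*x + 2)/3.
Then F(1) - F(0) = (-5*log(5)/3) - (-5*log(2)/3) = -5*log(5)/3 + 5*log(2)/3.

-5*log(5)/3 + 5*log(2)/3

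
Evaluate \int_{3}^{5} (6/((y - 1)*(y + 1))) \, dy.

log(64/27)

Factor the denominator: y**2 - 1 = (y + 1)(y - 1).
Partial fractions: 6/((y - 1)*(y + 1)) = -3/(y + 1) + 3/(y - 1).
An antiderivative is F(y) = 3*log(y - 1) - 3*log(y + 1).
Then F(5) - F(3) = (log(8/27)) - (-log(8)) = log(64/27).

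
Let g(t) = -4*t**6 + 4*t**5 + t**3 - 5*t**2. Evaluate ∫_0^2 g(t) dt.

By the power rule, an antiderivative is F(t) = -4*t**7/7 + 2*t**6/3 + t**4/4 - 5*t**3/3.
Then F(2) - F(0) = (-836/21) - (0) = -836/21.

-836/21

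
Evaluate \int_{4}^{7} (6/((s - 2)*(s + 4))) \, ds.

Factor the denominator: s**2 + 2*s - 8 = (s + 4)(s - 2).
Partial fractions: 6/((s - 2)*(s + 4)) = -1/(s + 4) + 1/(s - 2).
An antiderivative is F(s) = log(s - 2) - log(s + 4).
Then F(7) - F(4) = (log(5/11)) - (-log(4)) = log(20/11).

log(20/11)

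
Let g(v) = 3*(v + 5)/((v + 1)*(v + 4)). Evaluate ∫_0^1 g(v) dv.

log(64/5)

Factor the denominator: v**2 + 5*v + 4 = (v + 4)(v + 1).
Partial fractions: 3*(v + 5)/((v + 1)*(v + 4)) = -1/(v + 4) + 4/(v + 1).
An antiderivative is F(v) = 4*log(v + 1) - log(v + 4).
Then F(1) - F(0) = (log(16/5)) - (-log(4)) = log(64/5).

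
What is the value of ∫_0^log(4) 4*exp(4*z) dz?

255

Let u = exp(z), so du = exp(z) dz. When z = 0, u = 1; when z = log(4), u = 4.
The integral becomes 4·∫ u**3 du from 1 to 4, with antiderivative u**4.
Back in z: F(z) = exp(4*z).
Then F(log(4)) - F(0) = (256) - (1) = 255.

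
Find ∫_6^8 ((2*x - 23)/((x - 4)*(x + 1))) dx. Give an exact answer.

-5*log(7) - 3*log(2) + 10*log(3)

Factor the denominator: x**2 - 3*x - 4 = (x + 1)(x - 4).
Partial fractions: (2*x - 23)/((x - 4)*(x + 1)) = 5/(x + 1) - 3/(x - 4).
An antiderivative is F(x) = -3*log(x - 4) + 5*log(x + 1).
Then F(8) - F(6) = (-6*log(2) + 10*log(3)) - (-3*log(2) + 5*log(7)) = -5*log(7) - 3*log(2) + 10*log(3).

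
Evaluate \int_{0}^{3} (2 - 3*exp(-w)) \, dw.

An antiderivative is F(w) = 2*w + 3*exp(-w).
Then F(3) - F(0) = (3*exp(-3) + 6) - (3) = 3*exp(-3) + 3.

3*exp(-3) + 3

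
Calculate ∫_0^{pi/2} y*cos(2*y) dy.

Integrate by parts once (u = y, dv = cos(2*y) dy).
An antiderivative is F(y) = y*sin(2*y)/2 + cos(2*y)/4.
Then F(pi/2) - F(0) = (-1/4) - (1/4) = -1/2.

-1/2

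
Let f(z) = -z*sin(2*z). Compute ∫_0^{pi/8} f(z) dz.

Integrate by parts once (u = z, dv = -sin(2*z) dz).
An antiderivative is F(z) = z*cos(2*z)/2 - sin(2*z)/4.
Then F(pi/8) - F(0) = (sqrt(2)*(-4 + pi)/32) - (0) = sqrt(2)*(-4 + pi)/32.

sqrt(2)*(-4 + pi)/32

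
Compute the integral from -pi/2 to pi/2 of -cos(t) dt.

-2

An antiderivative is F(t) = -sin(t).
Then F(pi/2) - F(-pi/2) = (-1) - (1) = -2.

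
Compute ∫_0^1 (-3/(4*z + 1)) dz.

An antiderivative is F(z) = -3*log(4*z + 1)/4.
Then F(1) - F(0) = (-3*log(5)/4) - (0) = -3*log(5)/4.

-3*log(5)/4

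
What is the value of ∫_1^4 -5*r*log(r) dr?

Integrate by parts once (u = ln r, dv = -5*r dr).
An antiderivative is F(r) = -5*r**2*(2*log(r) - 1)/4.
Then F(4) - F(1) = (20 - 80*log(2)) - (5/4) = 75/4 - 80*log(2).

75/4 - 80*log(2)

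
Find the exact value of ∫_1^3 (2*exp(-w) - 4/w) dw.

An antiderivative is F(w) = -4*log(w) - 2*exp(-w).
Then F(3) - F(1) = (-4*log(3) - 2*exp(-3)) - (-2*exp(-1)) = -4*log(3) - 2*exp(-3) + 2*exp(-1).

-4*log(3) - 2*exp(-3) + 2*exp(-1)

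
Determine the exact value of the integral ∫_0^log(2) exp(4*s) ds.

Let u = exp(s), so du = exp(s) ds. When s = 0, u = 1; when s = log(2), u = 2.
The integral becomes ∫ u**3 du from 1 to 2, with antiderivative u**4/4.
Back in s: F(s) = exp(4*s)/4.
Then F(log(2)) - F(0) = (4) - (1/4) = 15/4.

15/4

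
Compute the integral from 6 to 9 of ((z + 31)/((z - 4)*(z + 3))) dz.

Factor the denominator: z**2 - z - 12 = (z + 3)(z - 4).
Partial fractions: (z + 31)/((z - 4)*(z + 3)) = -4/(z + 3) + 5/(z - 4).
An antiderivative is F(z) = 5*log(z - 4) - 4*log(z + 3).
Then F(9) - F(6) = (-8*log(2) - 4*log(3) + 5*log(5)) - (-8*log(3) + 5*log(2)) = -13*log(2) + 4*log(3) + 5*log(5).

-13*log(2) + 4*log(3) + 5*log(5)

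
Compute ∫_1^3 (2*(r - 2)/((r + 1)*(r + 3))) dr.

Factor the denominator: r**2 + 4*r + 3 = (r + 3)(r + 1).
Partial fractions: 2*(r - 2)/((r + 1)*(r + 3)) = 5/(r + 3) - 3/(r + 1).
An antiderivative is F(r) = -3*log(r + 1) + 5*log(r + 3).
Then F(3) - F(1) = (-log(2) + 5*log(3)) - (7*log(2)) = -8*log(2) + 5*log(3).

-8*log(2) + 5*log(3)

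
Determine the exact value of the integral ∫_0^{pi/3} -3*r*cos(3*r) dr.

2/3

Integrate by parts once (u = r, dv = -3*cos(3*r) dr).
An antiderivative is F(r) = -r*sin(3*r) - cos(3*r)/3.
Then F(pi/3) - F(0) = (1/3) - (-1/3) = 2/3.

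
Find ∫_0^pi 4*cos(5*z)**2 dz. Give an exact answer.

Use the identity cos^2(5*z) = (1 + cos(10*z))/2.
An antiderivative is F(z) = 2*z + sin(10*z)/5.
Then F(pi) - F(0) = (2*pi) - (0) = 2*pi.

2*pi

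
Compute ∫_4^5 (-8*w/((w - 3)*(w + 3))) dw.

-16*log(2) + 4*log(7)

Factor the denominator: w**2 - 9 = (w + 3)(w - 3).
Partial fractions: -8*w/((w - 3)*(w + 3)) = -4/(w + 3) - 4/(w - 3).
An antiderivative is F(w) = -4*log(w - 3) - 4*log(w + 3).
Then F(5) - F(4) = (-16*log(2)) - (-4*log(7)) = -16*log(2) + 4*log(7).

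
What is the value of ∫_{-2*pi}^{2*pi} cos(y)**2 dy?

2*pi

Use the identity cos^2(y) = (1 + cos(2*y))/2.
An antiderivative is F(y) = y/2 + sin(2*y)/4.
Then F(2*pi) - F(-2*pi) = (pi) - (-pi) = 2*pi.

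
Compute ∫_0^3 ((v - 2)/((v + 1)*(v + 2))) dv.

-10*log(2) + 4*log(5)

Factor the denominator: v**2 + 3*v + 2 = (v + 2)(v + 1).
Partial fractions: (v - 2)/((v + 1)*(v + 2)) = 4/(v + 2) - 3/(v + 1).
An antiderivative is F(v) = -3*log(v + 1) + 4*log(v + 2).
Then F(3) - F(0) = (-6*log(2) + 4*log(5)) - (log(16)) = -10*log(2) + 4*log(5).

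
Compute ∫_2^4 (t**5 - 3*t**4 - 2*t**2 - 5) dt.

By the power rule, an antiderivative is F(t) = t**6/6 - 3*t**5/5 - 2*t**3/3 - 5*t.
Then F(4) - F(2) = (28/5) - (-358/15) = 442/15.

442/15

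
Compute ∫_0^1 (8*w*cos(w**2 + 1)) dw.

-4*sin(1) + 4*sin(2)

Let u = w**2 + 1, so du = 2*w dw. When w = 0, u = 1; when w = 1, u = 2.
The integral becomes 4·∫ cos(u) du from 1 to 2, with antiderivative 4*sin(u).
Back in w: F(w) = 4*sin(w**2 + 1).
Then F(1) - F(0) = (4*sin(2)) - (4*sin(1)) = -4*sin(1) + 4*sin(2).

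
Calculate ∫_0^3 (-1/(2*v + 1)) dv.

An antiderivative is F(v) = -log(2*v + 1)/2.
Then F(3) - F(0) = (-log(7)/2) - (0) = -log(7)/2.

-log(7)/2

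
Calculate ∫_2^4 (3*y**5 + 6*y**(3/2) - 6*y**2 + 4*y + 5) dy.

By the power rule, an antiderivative is F(y) = y**6/2 + 12*y**(5/2)/5 - 2*y**3 + 2*y**2 + 5*y.
Then F(4) - F(2) = (10244/5) - (48*sqrt(2)/5 + 34) = 10074/5 - 48*sqrt(2)/5.

10074/5 - 48*sqrt(2)/5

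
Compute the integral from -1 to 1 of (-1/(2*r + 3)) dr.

An antiderivative is F(r) = -log(2*r + 3)/2.
Then F(1) - F(-1) = (-log(5)/2) - (0) = -log(5)/2.

-log(5)/2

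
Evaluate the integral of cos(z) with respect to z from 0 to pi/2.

An antiderivative is F(z) = sin(z).
Then F(pi/2) - F(0) = (1) - (0) = 1.

1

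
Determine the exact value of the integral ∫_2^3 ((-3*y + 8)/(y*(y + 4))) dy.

-5*log(7) + 3*log(2) + 7*log(3)

Factor the denominator: y**2 + 4*y = (y + 4)y.
Partial fractions: (-3*y + 8)/(y*(y + 4)) = -5/(y + 4) + 2/y.
An antiderivative is F(y) = 2*log(y) - 5*log(y + 4).
Then F(3) - F(2) = (-5*log(7) + 2*log(3)) - (-5*log(3) - 3*log(2)) = -5*log(7) + 3*log(2) + 7*log(3).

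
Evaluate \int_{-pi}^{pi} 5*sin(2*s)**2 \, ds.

Use the identity sin^2(2*s) = (1 - cos(4*s))/2.
An antiderivative is F(s) = 5*s/2 - 5*sin(4*s)/8.
Then F(pi) - F(-pi) = (5*pi/2) - (-5*pi/2) = 5*pi.

5*pi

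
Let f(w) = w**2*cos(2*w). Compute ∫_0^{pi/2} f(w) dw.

-pi/4

Integrate by parts twice (u = w^2, dv = cos(2*w) dw).
An antiderivative is F(w) = w**2*sin(2*w)/2 + w*cos(2*w)/2 - sin(2*w)/4.
Then F(pi/2) - F(0) = (-pi/4) - (0) = -pi/4.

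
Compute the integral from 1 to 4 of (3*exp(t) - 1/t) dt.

An antiderivative is F(t) = 3*exp(t) - log(t).
Then F(4) - F(1) = (-log(4) + 3*exp(4)) - (3*exp(1)) = -3*exp(1) - log(4) + 3*exp(4).

-3*exp(1) - log(4) + 3*exp(4)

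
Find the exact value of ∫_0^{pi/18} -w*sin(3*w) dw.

Integrate by parts once (u = w, dv = -sin(3*w) dw).
An antiderivative is F(w) = w*cos(3*w)/3 - sin(3*w)/9.
Then F(pi/18) - F(0) = (-1/18 + sqrt(3)*pi/108) - (0) = -1/18 + sqrt(3)*pi/108.

-1/18 + sqrt(3)*pi/108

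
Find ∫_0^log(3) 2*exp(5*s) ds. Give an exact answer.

Let u = exp(s), so du = exp(s) ds. When s = 0, u = 1; when s = log(3), u = 3.
The integral becomes 2·∫ u**4 du from 1 to 3, with antiderivative 2*u**5/5.
Back in s: F(s) = 2*exp(5*s)/5.
Then F(log(3)) - F(0) = (486/5) - (2/5) = 484/5.

484/5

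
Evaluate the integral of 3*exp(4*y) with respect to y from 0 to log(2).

Let u = exp(y), so du = exp(y) dy. When y = 0, u = 1; when y = log(2), u = 2.
The integral becomes 3·∫ u**3 du from 1 to 2, with antiderivative 3*u**4/4.
Back in y: F(y) = 3*exp(4*y)/4.
Then F(log(2)) - F(0) = (12) - (3/4) = 45/4.

45/4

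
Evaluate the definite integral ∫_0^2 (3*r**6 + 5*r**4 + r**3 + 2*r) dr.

664/7

By the power rule, an antiderivative is F(r) = 3*r**7/7 + r**5 + r**4/4 + r**2.
Then F(2) - F(0) = (664/7) - (0) = 664/7.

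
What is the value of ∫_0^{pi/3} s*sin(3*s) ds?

pi/9

Integrate by parts once (u = s, dv = sin(3*s) ds).
An antiderivative is F(s) = -s*cos(3*s)/3 + sin(3*s)/9.
Then F(pi/3) - F(0) = (pi/9) - (0) = pi/9.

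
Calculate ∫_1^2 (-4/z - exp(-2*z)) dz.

An antiderivative is F(z) = -4*log(z) + exp(-2*z)/2.
Then F(2) - F(1) = (-4*log(2) + exp(-4)/2) - (exp(-2)/2) = (-8*exp(4)*log(2) - exp(2) + 1)*exp(-4)/2.

(-8*exp(4)*log(2) - exp(2) + 1)*exp(-4)/2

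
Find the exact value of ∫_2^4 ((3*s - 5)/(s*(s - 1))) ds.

Factor the denominator: s**2 - s = s(s - 1).
Partial fractions: (3*s - 5)/(s*(s - 1)) = 5/s - 2/(s - 1).
An antiderivative is F(s) = 5*log(s) - 2*log(s - 1).
Then F(4) - F(2) = (-2*log(3) + 10*log(2)) - (log(32)) = log(32/9).

log(32/9)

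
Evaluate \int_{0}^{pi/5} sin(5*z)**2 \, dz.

Use the identity sin^2(5*z) = (1 - cos(10*z))/2.
An antiderivative is F(z) = z/2 - sin(10*z)/20.
Then F(pi/5) - F(0) = (pi/10) - (0) = pi/10.

pi/10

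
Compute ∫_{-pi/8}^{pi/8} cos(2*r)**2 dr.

Use the identity cos^2(2*r) = (1 + cos(4*r))/2.
An antiderivative is F(r) = r/2 + sin(4*r)/8.
Then F(pi/8) - F(-pi/8) = (1/8 + pi/16) - (-pi/16 - 1/8) = 1/4 + pi/8.

1/4 + pi/8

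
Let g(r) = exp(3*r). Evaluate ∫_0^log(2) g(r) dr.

7/3

Let u = exp(r), so du = exp(r) dr. When r = 0, u = 1; when r = log(2), u = 2.
The integral becomes ∫ u**2 du from 1 to 2, with antiderivative u**3/3.
Back in r: F(r) = exp(3*r)/3.
Then F(log(2)) - F(0) = (8/3) - (1/3) = 7/3.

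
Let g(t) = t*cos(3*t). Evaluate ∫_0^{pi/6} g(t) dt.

Integrate by parts once (u = t, dv = cos(3*t) dt).
An antiderivative is F(t) = t*sin(3*t)/3 + cos(3*t)/9.
Then F(pi/6) - F(0) = (pi/18) - (1/9) = -1/9 + pi/18.

-1/9 + pi/18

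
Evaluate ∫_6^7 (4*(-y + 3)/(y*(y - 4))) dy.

-3*log(7) + 2*log(3) + 4*log(2)

Factor the denominator: y**2 - 4*y = y(y - 4).
Partial fractions: 4*(-y + 3)/(y*(y - 4)) = -3/y - 1/(y - 4).
An antiderivative is F(y) = -3*log(y) - log(y - 4).
Then F(7) - F(6) = (-3*log(7) - log(3)) - (-3*log(3) - 4*log(2)) = -3*log(7) + 2*log(3) + 4*log(2).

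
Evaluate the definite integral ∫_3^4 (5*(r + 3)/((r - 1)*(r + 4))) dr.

Factor the denominator: r**2 + 3*r - 4 = (r + 4)(r - 1).
Partial fractions: 5*(r + 3)/((r - 1)*(r + 4)) = 1/(r + 4) + 4/(r - 1).
An antiderivative is F(r) = 4*log(r - 1) + log(r + 4).
Then F(4) - F(3) = (3*log(2) + 4*log(3)) - (log(7) + 4*log(2)) = log(81/14).

log(81/14)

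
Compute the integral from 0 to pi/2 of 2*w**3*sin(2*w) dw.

Integrate by parts 3 times (u = w^3, dv = 2*sin(2*w) dw).
An antiderivative is F(w) = -w**3*cos(2*w) + 3*w**2*sin(2*w)/2 + 3*w*cos(2*w)/2 - 3*sin(2*w)/4.
Then F(pi/2) - F(0) = (pi*(-6 + pi**2)/8) - (0) = pi*(-6 + pi**2)/8.

pi*(-6 + pi**2)/8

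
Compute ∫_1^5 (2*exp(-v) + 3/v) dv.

An antiderivative is F(v) = 3*log(v) - 2*exp(-v).
Then F(5) - F(1) = (-2*exp(-5) + 3*log(5)) - (-2*exp(-1)) = -2*exp(-5) + 2*exp(-1) + 3*log(5).

-2*exp(-5) + 2*exp(-1) + 3*log(5)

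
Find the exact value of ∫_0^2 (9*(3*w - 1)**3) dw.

Let u = 3*w - 1, so du = 3 dw. When w = 0, u = -1; when w = 2, u = 5.
The integral becomes 3·∫ u**3 du from -1 to 5, with antiderivative 3*u**4/4.
Back in w: F(w) = 3*(3*w - 1)**4/4.
Then F(2) - F(0) = (1875/4) - (3/4) = 468.

468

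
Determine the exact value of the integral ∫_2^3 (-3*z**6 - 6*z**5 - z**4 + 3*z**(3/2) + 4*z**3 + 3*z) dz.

By the power rule, an antiderivative is F(z) = -3*z**7/7 - z**6 + 6*z**(5/2)/5 - z**5/5 + z**4 + 3*z**2/2.
Then F(3) - F(2) = (-113427/70 + 54*sqrt(3)/5) - (-3614/35 + 24*sqrt(2)/5) = -106199/70 - 24*sqrt(2)/5 + 54*sqrt(3)/5.

-106199/70 - 24*sqrt(2)/5 + 54*sqrt(3)/5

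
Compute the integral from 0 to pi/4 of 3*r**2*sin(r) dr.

Integrate by parts twice (u = r^2, dv = 3*sin(r) dr).
An antiderivative is F(r) = -3*r**2*cos(r) + 6*r*sin(r) + 6*cos(r).
Then F(pi/4) - F(0) = (3*sqrt(2)*(-pi**2 + 8*pi + 32)/32) - (6) = -6 - 3*sqrt(2)*pi**2/32 + 3*sqrt(2)*pi/4 + 3*sqrt(2).

-6 - 3*sqrt(2)*pi**2/32 + 3*sqrt(2)*pi/4 + 3*sqrt(2)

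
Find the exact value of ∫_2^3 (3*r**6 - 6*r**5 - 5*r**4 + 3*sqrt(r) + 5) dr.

By the power rule, an antiderivative is F(r) = 3*r**7/7 - r**6 - r**5 + 2*r**(3/2) + 5*r.
Then F(3) - F(2) = (-138/7 + 6*sqrt(3)) - (-218/7 + 4*sqrt(2)) = -4*sqrt(2) + 6*sqrt(3) + 80/7.

-4*sqrt(2) + 6*sqrt(3) + 80/7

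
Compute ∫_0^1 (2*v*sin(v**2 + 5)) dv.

-cos(6) + cos(5)

Let u = v**2 + 5, so du = 2*v dv. When v = 0, u = 5; when v = 1, u = 6.
The integral becomes ∫ sin(u) du from 5 to 6, with antiderivative -cos(u).
Back in v: F(v) = -cos(v**2 + 5).
Then F(1) - F(0) = (-cos(6)) - (-cos(5)) = -cos(6) + cos(5).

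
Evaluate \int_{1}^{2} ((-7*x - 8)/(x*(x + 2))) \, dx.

Factor the denominator: x**2 + 2*x = (x + 2)x.
Partial fractions: (-7*x - 8)/(x*(x + 2)) = -3/(x + 2) - 4/x.
An antiderivative is F(x) = -4*log(x) - 3*log(x + 2).
Then F(2) - F(1) = (-10*log(2)) - (-log(27)) = -10*log(2) + 3*log(3).

-10*log(2) + 3*log(3)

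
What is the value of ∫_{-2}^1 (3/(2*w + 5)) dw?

3*log(7)/2

An antiderivative is F(w) = 3*log(2*w + 5)/2.
Then F(1) - F(-2) = (3*log(7)/2) - (0) = 3*log(7)/2.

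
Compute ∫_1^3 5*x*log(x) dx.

-10 + 45*log(3)/2

Integrate by parts once (u = ln x, dv = 5*x dx).
An antiderivative is F(x) = 5*x**2*(2*log(x) - 1)/4.
Then F(3) - F(1) = (-45/4 + 45*log(3)/2) - (-5/4) = -10 + 45*log(3)/2.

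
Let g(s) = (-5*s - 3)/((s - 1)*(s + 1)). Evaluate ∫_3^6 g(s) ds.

-4*log(5) - log(7) + 6*log(2)

Factor the denominator: s**2 - 1 = (s + 1)(s - 1).
Partial fractions: (-5*s - 3)/((s - 1)*(s + 1)) = -1/(s + 1) - 4/(s - 1).
An antiderivative is F(s) = -4*log(s - 1) - log(s + 1).
Then F(6) - F(3) = (-4*log(5) - log(7)) - (-log(64)) = -4*log(5) - log(7) + 6*log(2).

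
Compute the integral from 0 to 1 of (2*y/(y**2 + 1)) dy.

Let u = y**2 + 1, so du = 2*y dy. When y = 0, u = 1; when y = 1, u = 2.
The integral becomes ∫ 1/u du from 1 to 2, with antiderivative log(u).
Back in y: F(y) = log(y**2 + 1).
Then F(1) - F(0) = (log(2)) - (0) = log(2).

log(2)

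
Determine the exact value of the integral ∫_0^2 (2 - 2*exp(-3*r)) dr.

2*exp(-6)/3 + 10/3

An antiderivative is F(r) = 2*r + 2*exp(-3*r)/3.
Then F(2) - F(0) = (2*exp(-6)/3 + 4) - (2/3) = 2*exp(-6)/3 + 10/3.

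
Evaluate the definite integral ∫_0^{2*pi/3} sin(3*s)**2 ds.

Use the identity sin^2(3*s) = (1 - cos(6*s))/2.
An antiderivative is F(s) = s/2 - sin(6*s)/12.
Then F(2*pi/3) - F(0) = (pi/3) - (0) = pi/3.

pi/3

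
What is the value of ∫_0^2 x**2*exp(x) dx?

-2 + 2*exp(2)

Integrate by parts twice (u = x^2, dv = exp(x) dx).
An antiderivative is F(x) = (x**2 - 2*x + 2)*exp(x).
Then F(2) - F(0) = (2*exp(2)) - (2) = -2 + 2*exp(2).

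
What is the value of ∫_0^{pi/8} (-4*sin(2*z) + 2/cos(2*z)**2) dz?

An antiderivative is F(z) = 2*cos(2*z) + tan(2*z).
Then F(pi/8) - F(0) = (1 + sqrt(2)) - (2) = -1 + sqrt(2).

-1 + sqrt(2)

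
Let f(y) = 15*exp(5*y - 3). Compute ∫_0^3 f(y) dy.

Let u = 5*y - 3, so du = 5 dy. When y = 0, u = -3; when y = 3, u = 12.
The integral becomes 3·∫ exp(u) du from -3 to 12, with antiderivative 3*exp(u).
Back in y: F(y) = 3*exp(5*y - 3).
Then F(3) - F(0) = (3*exp(12)) - (3*exp(-3)) = -(3 - 3*exp(15))*exp(-3).

-(3 - 3*exp(15))*exp(-3)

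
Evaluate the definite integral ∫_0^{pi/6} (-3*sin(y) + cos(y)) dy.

-5/2 + 3*sqrt(3)/2

An antiderivative is F(y) = sin(y) + 3*cos(y).
Then F(pi/6) - F(0) = (1/2 + 3*sqrt(3)/2) - (3) = -5/2 + 3*sqrt(3)/2.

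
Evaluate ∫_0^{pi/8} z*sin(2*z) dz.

Integrate by parts once (u = z, dv = sin(2*z) dz).
An antiderivative is F(z) = -z*cos(2*z)/2 + sin(2*z)/4.
Then F(pi/8) - F(0) = (sqrt(2)*(4 - pi)/32) - (0) = sqrt(2)*(4 - pi)/32.

sqrt(2)*(4 - pi)/32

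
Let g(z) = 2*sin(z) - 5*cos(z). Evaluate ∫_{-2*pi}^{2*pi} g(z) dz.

An antiderivative is F(z) = -5*sin(z) - 2*cos(z).
Then F(2*pi) - F(-2*pi) = (-2) - (-2) = 0.

0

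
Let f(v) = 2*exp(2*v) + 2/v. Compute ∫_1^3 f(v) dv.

An antiderivative is F(v) = exp(2*v) + 2*log(v).
Then F(3) - F(1) = (log(9) + exp(6)) - (exp(2)) = -exp(2) + log(9) + exp(6).

-exp(2) + log(9) + exp(6)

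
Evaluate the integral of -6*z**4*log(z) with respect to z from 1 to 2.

186/25 - 192*log(2)/5

Integrate by parts once (u = ln z, dv = -6*z**4 dz).
An antiderivative is F(z) = -6*z**5*(5*log(z) - 1)/25.
Then F(2) - F(1) = (192/25 - 192*log(2)/5) - (6/25) = 186/25 - 192*log(2)/5.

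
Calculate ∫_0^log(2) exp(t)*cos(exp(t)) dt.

Let u = exp(t), so du = exp(t) dt. When t = 0, u = 1; when t = log(2), u = 2.
The integral becomes ∫ cos(u) du from 1 to 2, with antiderivative sin(u).
Back in t: F(t) = sin(exp(t)).
Then F(log(2)) - F(0) = (sin(2)) - (sin(1)) = -sin(1) + sin(2).

-sin(1) + sin(2)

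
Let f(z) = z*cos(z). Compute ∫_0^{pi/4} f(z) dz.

-1 + sqrt(2)*pi/8 + sqrt(2)/2

Integrate by parts once (u = z, dv = cos(z) dz).
An antiderivative is F(z) = z*sin(z) + cos(z).
Then F(pi/4) - F(0) = (sqrt(2)*(pi + 4)/8) - (1) = -1 + sqrt(2)*pi/8 + sqrt(2)/2.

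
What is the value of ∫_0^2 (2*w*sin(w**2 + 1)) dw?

Let u = w**2 + 1, so du = 2*w dw. When w = 0, u = 1; when w = 2, u = 5.
The integral becomes ∫ sin(u) du from 1 to 5, with antiderivative -cos(u).
Back in w: F(w) = -cos(w**2 + 1).
Then F(2) - F(0) = (-cos(5)) - (-cos(1)) = -cos(5) + cos(1).

-cos(5) + cos(1)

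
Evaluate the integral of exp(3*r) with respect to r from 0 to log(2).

Let u = exp(r), so du = exp(r) dr. When r = 0, u = 1; when r = log(2), u = 2.
The integral becomes ∫ u**2 du from 1 to 2, with antiderivative u**3/3.
Back in r: F(r) = exp(3*r)/3.
Then F(log(2)) - F(0) = (8/3) - (1/3) = 7/3.

7/3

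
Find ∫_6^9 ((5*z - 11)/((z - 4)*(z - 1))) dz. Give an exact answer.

log(40)

Factor the denominator: z**2 - 5*z + 4 = (z - 1)(z - 4).
Partial fractions: (5*z - 11)/((z - 4)*(z - 1)) = 2/(z - 1) + 3/(z - 4).
An antiderivative is F(z) = 3*log(z - 4) + 2*log(z - 1).
Then F(9) - F(6) = (6*log(2) + 3*log(5)) - (3*log(2) + 2*log(5)) = log(40).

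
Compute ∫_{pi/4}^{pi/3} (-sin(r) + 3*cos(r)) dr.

An antiderivative is F(r) = 3*sin(r) + cos(r).
Then F(pi/3) - F(pi/4) = (1/2 + 3*sqrt(3)/2) - (2*sqrt(2)) = -2*sqrt(2) + 1/2 + 3*sqrt(3)/2.

-2*sqrt(2) + 1/2 + 3*sqrt(3)/2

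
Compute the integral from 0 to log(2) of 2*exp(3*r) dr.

Let u = exp(r), so du = exp(r) dr. When r = 0, u = 1; when r = log(2), u = 2.
The integral becomes 2·∫ u**2 du from 1 to 2, with antiderivative 2*u**3/3.
Back in r: F(r) = 2*exp(3*r)/3.
Then F(log(2)) - F(0) = (16/3) - (2/3) = 14/3.

14/3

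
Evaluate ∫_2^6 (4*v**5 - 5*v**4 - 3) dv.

69916/3

By the power rule, an antiderivative is F(v) = 2*v**6/3 - v**5 - 3*v.
Then F(6) - F(2) = (23310) - (14/3) = 69916/3.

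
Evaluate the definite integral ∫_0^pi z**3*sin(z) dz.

Integrate by parts 3 times (u = z^3, dv = sin(z) dz).
An antiderivative is F(z) = -z**3*cos(z) + 3*z**2*sin(z) + 6*z*cos(z) - 6*sin(z).
Then F(pi) - F(0) = (pi*(-6 + pi**2)) - (0) = pi*(-6 + pi**2).

pi*(-6 + pi**2)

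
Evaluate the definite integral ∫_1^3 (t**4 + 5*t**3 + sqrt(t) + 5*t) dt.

By the power rule, an antiderivative is F(t) = t**5/5 + 5*t**4/4 + 2*t**(3/2)/3 + 5*t**2/2.
Then F(3) - F(1) = (2*sqrt(3) + 3447/20) - (277/60) = 2*sqrt(3) + 2516/15.

2*sqrt(3) + 2516/15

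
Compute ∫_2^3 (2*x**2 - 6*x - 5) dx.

By the power rule, an antiderivative is F(x) = 2*x**3/3 - 3*x**2 - 5*x.
Then F(3) - F(2) = (-24) - (-50/3) = -22/3.

-22/3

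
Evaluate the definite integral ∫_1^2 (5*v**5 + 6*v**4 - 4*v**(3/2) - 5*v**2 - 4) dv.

2269/30 - 32*sqrt(2)/5

By the power rule, an antiderivative is F(v) = 5*v**6/6 - 8*v**(5/2)/5 + 6*v**5/5 - 5*v**3/3 - 4*v.
Then F(2) - F(1) = (352/5 - 32*sqrt(2)/5) - (-157/30) = 2269/30 - 32*sqrt(2)/5.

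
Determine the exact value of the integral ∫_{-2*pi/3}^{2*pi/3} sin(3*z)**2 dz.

2*pi/3

Use the identity sin^2(3*z) = (1 - cos(6*z))/2.
An antiderivative is F(z) = z/2 - sin(6*z)/12.
Then F(2*pi/3) - F(-2*pi/3) = (pi/3) - (-pi/3) = 2*pi/3.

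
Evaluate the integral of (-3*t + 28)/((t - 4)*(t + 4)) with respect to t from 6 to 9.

Factor the denominator: t**2 - 16 = (t + 4)(t - 4).
Partial fractions: (-3*t + 28)/((t - 4)*(t + 4)) = -5/(t + 4) + 2/(t - 4).
An antiderivative is F(t) = 2*log(t - 4) - 5*log(t + 4).
Then F(9) - F(6) = (-5*log(13) + 2*log(5)) - (-5*log(5) - 3*log(2)) = -5*log(13) + 3*log(2) + 7*log(5).

-5*log(13) + 3*log(2) + 7*log(5)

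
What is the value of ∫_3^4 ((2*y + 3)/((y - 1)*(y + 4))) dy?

log(12/7)

Factor the denominator: y**2 + 3*y - 4 = (y + 4)(y - 1).
Partial fractions: (2*y + 3)/((y - 1)*(y + 4)) = 1/(y + 4) + 1/(y - 1).
An antiderivative is F(y) = log(y - 1) + log(y + 4).
Then F(4) - F(3) = (log(24)) - (log(14)) = log(12/7).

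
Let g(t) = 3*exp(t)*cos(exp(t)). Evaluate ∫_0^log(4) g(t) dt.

-3*sin(1) + 3*sin(4)

Let u = exp(t), so du = exp(t) dt. When t = 0, u = 1; when t = log(4), u = 4.
The integral becomes 3·∫ cos(u) du from 1 to 4, with antiderivative 3*sin(u).
Back in t: F(t) = 3*sin(exp(t)).
Then F(log(4)) - F(0) = (3*sin(4)) - (3*sin(1)) = -3*sin(1) + 3*sin(4).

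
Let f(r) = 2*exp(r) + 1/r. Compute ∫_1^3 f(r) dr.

-2*exp(1) + log(3) + 2*exp(3)

An antiderivative is F(r) = 2*exp(r) + log(r).
Then F(3) - F(1) = (log(3) + 2*exp(3)) - (2*exp(1)) = -2*exp(1) + log(3) + 2*exp(3).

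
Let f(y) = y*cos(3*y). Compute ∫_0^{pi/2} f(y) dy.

-pi/6 - 1/9

Integrate by parts once (u = y, dv = cos(3*y) dy).
An antiderivative is F(y) = y*sin(3*y)/3 + cos(3*y)/9.
Then F(pi/2) - F(0) = (-pi/6) - (1/9) = -pi/6 - 1/9.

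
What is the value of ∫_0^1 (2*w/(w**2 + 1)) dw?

Let u = w**2 + 1, so du = 2*w dw. When w = 0, u = 1; when w = 1, u = 2.
The integral becomes ∫ 1/u du from 1 to 2, with antiderivative log(u).
Back in w: F(w) = log(w**2 + 1).
Then F(1) - F(0) = (log(2)) - (0) = log(2).

log(2)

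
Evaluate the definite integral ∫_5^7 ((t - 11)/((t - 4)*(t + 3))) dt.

log(25/48)

Factor the denominator: t**2 - t - 12 = (t + 3)(t - 4).
Partial fractions: (t - 11)/((t - 4)*(t + 3)) = 2/(t + 3) - 1/(t - 4).
An antiderivative is F(t) = -log(t - 4) + 2*log(t + 3).
Then F(7) - F(5) = (log(100/3)) - (log(64)) = log(25/48).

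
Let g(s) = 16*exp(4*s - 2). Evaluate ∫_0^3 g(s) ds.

-(4 - 4*exp(12))*exp(-2)

Let u = 4*s - 2, so du = 4 ds. When s = 0, u = -2; when s = 3, u = 10.
The integral becomes 4·∫ exp(u) du from -2 to 10, with antiderivative 4*exp(u).
Back in s: F(s) = 4*exp(4*s - 2).
Then F(3) - F(0) = (4*exp(10)) - (4*exp(-2)) = -(4 - 4*exp(12))*exp(-2).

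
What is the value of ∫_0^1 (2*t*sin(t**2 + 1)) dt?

-cos(2) + cos(1)

Let u = t**2 + 1, so du = 2*t dt. When t = 0, u = 1; when t = 1, u = 2.
The integral becomes ∫ sin(u) du from 1 to 2, with antiderivative -cos(u).
Back in t: F(t) = -cos(t**2 + 1).
Then F(1) - F(0) = (-cos(2)) - (-cos(1)) = -cos(2) + cos(1).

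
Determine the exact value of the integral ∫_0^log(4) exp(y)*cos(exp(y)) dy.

Let u = exp(y), so du = exp(y) dy. When y = 0, u = 1; when y = log(4), u = 4.
The integral becomes ∫ cos(u) du from 1 to 4, with antiderivative sin(u).
Back in y: F(y) = sin(exp(y)).
Then F(log(4)) - F(0) = (sin(4)) - (sin(1)) = -sin(1) + sin(4).

-sin(1) + sin(4)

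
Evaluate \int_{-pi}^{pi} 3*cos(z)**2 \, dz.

3*pi

Use the identity cos^2(z) = (1 + cos(2*z))/2.
An antiderivative is F(z) = 3*z/2 + 3*sin(2*z)/4.
Then F(pi) - F(-pi) = (3*pi/2) - (-3*pi/2) = 3*pi.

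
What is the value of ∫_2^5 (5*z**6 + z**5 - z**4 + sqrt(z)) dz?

-4*sqrt(2)/3 + 10*sqrt(5)/3 + 4038093/70

By the power rule, an antiderivative is F(z) = 5*z**7/7 + z**6/6 - z**5/5 + 2*z**(3/2)/3.
Then F(5) - F(2) = (10*sqrt(5)/3 + 2426875/42) - (4*sqrt(2)/3 + 10048/105) = -4*sqrt(2)/3 + 10*sqrt(5)/3 + 4038093/70.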